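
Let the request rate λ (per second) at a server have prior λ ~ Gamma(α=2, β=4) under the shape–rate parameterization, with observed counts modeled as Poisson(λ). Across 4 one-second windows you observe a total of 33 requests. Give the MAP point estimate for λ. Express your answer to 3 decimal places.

λ̂_MAP = 4.250

Σxᵢ = 33, n = 4.
Posterior ∝ λe^(−4λ) · λ^33e^(−4λ) = λ^34e^(−8λ), i.e. Gamma(shape=35, rate=8).
The mode of a Gamma(a, b) with a ≥ 1 (shape–rate) is (a−1)/b = 34/8 ≈ 4.250.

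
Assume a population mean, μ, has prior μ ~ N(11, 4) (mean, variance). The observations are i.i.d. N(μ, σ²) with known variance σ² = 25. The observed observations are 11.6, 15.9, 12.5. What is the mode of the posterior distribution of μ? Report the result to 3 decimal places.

n = 3; x̄ = (11.6 + 15.9 + 12.5)/3 = 40/3 = 40/3 ≈ 13.3333.
For a Normal prior and Normal likelihood with known variance, the posterior is Normal; its mode equals its mean, the precision-weighted average.
Prior precision 1/σ₀² = 1/4 = 0.25; data precision n/σ² = 3/25 = 0.12.
μ̂ = (0.25·11 + 0.12·(40/3)) / (0.25 + 0.12) = 4.35/0.37 = 435/37 ≈ 11.757.

μ̂_MAP = 11.757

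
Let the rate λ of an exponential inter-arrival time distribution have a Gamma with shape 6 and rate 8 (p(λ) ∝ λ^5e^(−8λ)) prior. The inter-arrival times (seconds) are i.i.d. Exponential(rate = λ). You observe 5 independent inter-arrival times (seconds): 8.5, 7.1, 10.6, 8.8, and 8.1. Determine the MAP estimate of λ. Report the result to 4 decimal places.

λ̂_MAP = 0.1957

The Exponential(rate=λ) likelihood is ∝ λ^n e^(−λΣtᵢ). Here n = 5 and Σtᵢ = 8.5 + 7.1 + 10.6 + 8.8 + 8.1 = 43.1.
Posterior ∝ λ^5e^(−8λ) · λ^5e^(−43.1λ) = λ^10e^(−51.1λ), i.e. Gamma(11, 51.1).
Mode = (a−1)/b = 10/51.1 ≈ 0.1957.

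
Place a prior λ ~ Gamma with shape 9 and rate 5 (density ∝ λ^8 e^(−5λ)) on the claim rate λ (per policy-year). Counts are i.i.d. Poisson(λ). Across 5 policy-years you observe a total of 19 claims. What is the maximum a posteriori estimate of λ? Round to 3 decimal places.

Σxᵢ = 19, n = 5.
Posterior ∝ λ^8e^(−5λ) · λ^19e^(−5λ) = λ^27e^(−10λ), i.e. Gamma(shape=28, rate=10).
The mode of a Gamma(a, b) with a ≥ 1 (shape–rate) is (a−1)/b = 27/10 ≈ 2.700.

λ̂_MAP = 2.700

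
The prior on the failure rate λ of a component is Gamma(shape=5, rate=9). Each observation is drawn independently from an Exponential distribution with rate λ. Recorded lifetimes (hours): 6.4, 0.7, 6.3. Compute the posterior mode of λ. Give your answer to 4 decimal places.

The Exponential(rate=λ) likelihood is ∝ λ^n e^(−λΣtᵢ). Here n = 3 and Σtᵢ = 6.4 + 0.7 + 6.3 = 13.4.
Posterior ∝ λ^4e^(−9λ) · λ^3e^(−13.4λ) = λ^7e^(−22.4λ), i.e. Gamma(8, 22.4).
Mode = (a−1)/b = 7/22.4 ≈ 0.3125.

λ̂_MAP = 0.3125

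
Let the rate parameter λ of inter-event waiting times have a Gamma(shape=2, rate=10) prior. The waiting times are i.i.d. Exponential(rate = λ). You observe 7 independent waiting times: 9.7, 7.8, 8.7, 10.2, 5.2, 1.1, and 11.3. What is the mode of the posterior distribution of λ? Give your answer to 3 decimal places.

λ̂_MAP = 0.125

The Exponential(rate=λ) likelihood is ∝ λ^n e^(−λΣtᵢ). Here n = 7 and Σtᵢ = 9.7 + 7.8 + 8.7 + 10.2 + 5.2 + 1.1 + 11.3 = 54.
Posterior ∝ λe^(−10λ) · λ^7e^(−54λ) = λ^8e^(−64λ), i.e. Gamma(9, 64).
Mode = (a−1)/b = 8/64 ≈ 0.125.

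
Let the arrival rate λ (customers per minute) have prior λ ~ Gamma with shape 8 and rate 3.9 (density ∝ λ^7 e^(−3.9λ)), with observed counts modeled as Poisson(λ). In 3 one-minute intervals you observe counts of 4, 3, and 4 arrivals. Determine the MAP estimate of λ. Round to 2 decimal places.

Σxᵢ = 4+3+4 = 11, with n = 3.
Posterior ∝ λ^7e^(−3.9λ) · λ^11e^(−3λ) = λ^18e^(−6.9λ), i.e. Gamma(shape=19, rate=6.9).
The mode of a Gamma(a, b) with a ≥ 1 (shape–rate) is (a−1)/b = 18/6.9 ≈ 2.61.

λ̂_MAP = 2.61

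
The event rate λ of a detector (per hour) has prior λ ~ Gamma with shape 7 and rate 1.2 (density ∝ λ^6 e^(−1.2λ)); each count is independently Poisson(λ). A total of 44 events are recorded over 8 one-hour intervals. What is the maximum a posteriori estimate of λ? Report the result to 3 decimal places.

λ̂_MAP = 5.435

Σxᵢ = 44, n = 8.
Posterior ∝ λ^6e^(−1.2λ) · λ^44e^(−8λ) = λ^50e^(−9.2λ), i.e. Gamma(shape=51, rate=9.2).
The mode of a Gamma(a, b) with a ≥ 1 (shape–rate) is (a−1)/b = 50/9.2 ≈ 5.435.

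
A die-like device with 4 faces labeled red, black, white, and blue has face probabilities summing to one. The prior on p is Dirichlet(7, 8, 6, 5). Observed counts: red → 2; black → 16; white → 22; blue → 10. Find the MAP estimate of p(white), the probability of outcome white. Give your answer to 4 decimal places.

The posterior is Dirichlet(αᵢ + nᵢ) = Dirichlet(9, 24, 28, 15).
For a Dirichlet(a₁,…,a_K) with all aᵢ > 1, the mode has j-th component (aⱼ − 1)/(Σaᵢ − K).
Here Σaᵢ = 76 and K = 4, so p(white) = (28 − 1)/(76 − 4) = 27/72 ≈ 0.3750.

MAP estimate of p(white) = 0.3750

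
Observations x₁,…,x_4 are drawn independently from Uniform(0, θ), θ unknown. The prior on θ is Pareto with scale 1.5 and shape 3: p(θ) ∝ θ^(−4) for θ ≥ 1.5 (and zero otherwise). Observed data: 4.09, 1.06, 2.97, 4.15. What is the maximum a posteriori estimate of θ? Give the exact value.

The Uniform(0, θ) likelihood is θ^(−n) for θ ≥ max(xᵢ), zero otherwise. Here max(xᵢ) = 4.15.
Posterior ∝ θ^(−4) · θ^(−4) = θ^(−8) on θ ≥ max(1.5, 4.15) = 4.15.
This density is strictly decreasing in θ, so the posterior mode lies at the lower boundary of the support.

θ̂_MAP = 4.15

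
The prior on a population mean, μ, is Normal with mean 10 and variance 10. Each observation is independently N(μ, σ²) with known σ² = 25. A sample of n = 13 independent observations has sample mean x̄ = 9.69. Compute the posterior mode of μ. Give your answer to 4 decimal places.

μ̂_MAP = 9.7400

n = 13, x̄ = 9.69.
For a Normal prior and Normal likelihood with known variance, the posterior is Normal; its mode equals its mean, the precision-weighted average.
Prior precision 1/σ₀² = 1/10 = 0.1; data precision n/σ² = 13/25 = 0.52.
μ̂ = (0.1·10 + 0.52·9.69) / (0.1 + 0.52) = 6.0388/0.62 = 9.7400.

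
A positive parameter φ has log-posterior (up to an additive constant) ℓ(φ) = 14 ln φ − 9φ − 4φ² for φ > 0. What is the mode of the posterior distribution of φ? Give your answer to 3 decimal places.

φ̂_MAP = 0.875

ℓ'(φ) = 14/φ − 9 − 8φ. Setting this to zero and multiplying by φ: 8φ² + 9φ − 14 = 0.
φ = (−9 + √(9² + 4·8·14)) / (2·8) = (−9 + √529) / 16 = (−9 + 23)/16 = 7/8.
ℓ''(φ) = −14/φ² − 8 < 0, confirming a maximum.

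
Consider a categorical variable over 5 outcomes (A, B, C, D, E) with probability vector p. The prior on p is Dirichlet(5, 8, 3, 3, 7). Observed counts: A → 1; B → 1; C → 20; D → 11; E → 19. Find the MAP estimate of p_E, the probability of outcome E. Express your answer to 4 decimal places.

The posterior is Dirichlet(αᵢ + nᵢ) = Dirichlet(6, 9, 23, 14, 26).
For a Dirichlet(a₁,…,a_K) with all aᵢ > 1, the mode has j-th component (aⱼ − 1)/(Σaᵢ − K).
Here Σaᵢ = 78 and K = 5, so p_E = (26 − 1)/(78 − 5) = 25/73 ≈ 0.3425.

MAP estimate of p_E = 0.3425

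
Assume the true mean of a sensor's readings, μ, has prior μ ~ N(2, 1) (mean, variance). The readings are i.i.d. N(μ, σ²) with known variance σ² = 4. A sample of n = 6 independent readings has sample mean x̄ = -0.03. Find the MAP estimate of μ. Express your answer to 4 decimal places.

n = 6, x̄ = -0.03.
For a Normal prior and Normal likelihood with known variance, the posterior is Normal; its mode equals its mean, the precision-weighted average.
Prior precision 1/σ₀² = 1/1 = 1; data precision n/σ² = 6/4 = 1.5.
μ̂ = (1·2 + 1.5·(-0.03)) / (1 + 1.5) = 1.955/2.5 = 0.7820.

μ̂_MAP = 0.7820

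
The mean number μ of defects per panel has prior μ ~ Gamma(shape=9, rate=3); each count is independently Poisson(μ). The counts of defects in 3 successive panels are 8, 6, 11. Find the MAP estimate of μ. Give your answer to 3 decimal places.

μ̂_MAP = 5.500

Σxᵢ = 8+6+11 = 25, with n = 3.
Posterior ∝ μ^8e^(−3μ) · μ^25e^(−3μ) = μ^33e^(−6μ), i.e. Gamma(shape=34, rate=6).
The mode of a Gamma(a, b) with a ≥ 1 (shape–rate) is (a−1)/b = 33/6 ≈ 5.500.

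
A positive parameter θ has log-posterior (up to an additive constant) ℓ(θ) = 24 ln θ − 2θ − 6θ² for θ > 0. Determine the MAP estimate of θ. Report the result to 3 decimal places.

θ̂_MAP = 1.333

ℓ'(θ) = 24/θ − 2 − 12θ. Setting this to zero and multiplying by θ: 12θ² + 2θ − 24 = 0.
θ = (−2 + √(2² + 4·12·24)) / (2·12) = (−2 + √1156) / 24 = (−2 + 34)/24 = 4/3.
ℓ''(θ) = −24/θ² − 12 < 0, confirming a maximum.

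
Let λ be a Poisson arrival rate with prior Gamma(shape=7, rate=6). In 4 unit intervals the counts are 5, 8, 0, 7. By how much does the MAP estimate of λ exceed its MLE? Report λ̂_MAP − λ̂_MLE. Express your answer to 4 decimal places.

MAP − MLE = -2.4000

Σxᵢ = 20. Posterior is Gamma(27, 10); MAP = (27−1)/10 = 26/10 ≈ 2.60000.
MLE = x̄ = 20/4 ≈ 5.00000.
Difference = 26/10 − 20/4 = -12/5 ≈ -2.4000.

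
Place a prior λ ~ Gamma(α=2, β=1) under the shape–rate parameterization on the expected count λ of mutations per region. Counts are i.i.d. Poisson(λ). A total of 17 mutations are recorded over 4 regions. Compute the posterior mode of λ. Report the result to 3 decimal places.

λ̂_MAP = 3.600

Σxᵢ = 17, n = 4.
Posterior ∝ λe^(−1λ) · λ^17e^(−4λ) = λ^18e^(−5λ), i.e. Gamma(shape=19, rate=5).
The mode of a Gamma(a, b) with a ≥ 1 (shape–rate) is (a−1)/b = 18/5 ≈ 3.600.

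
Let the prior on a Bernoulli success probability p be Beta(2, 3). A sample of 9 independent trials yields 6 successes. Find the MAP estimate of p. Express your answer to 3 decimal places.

Prior: Beta(2, 3).
Data: 6 successes in 9 trials. The binomial likelihood contributes p^6(1−p)^3, so the posterior is Beta(2+6, 3+3) = Beta(8, 6).
For Beta(a, b) with a, b > 1 the mode is (a−1)/(a+b−2) = 7/12 ≈ 0.583.

p̂_MAP = 0.583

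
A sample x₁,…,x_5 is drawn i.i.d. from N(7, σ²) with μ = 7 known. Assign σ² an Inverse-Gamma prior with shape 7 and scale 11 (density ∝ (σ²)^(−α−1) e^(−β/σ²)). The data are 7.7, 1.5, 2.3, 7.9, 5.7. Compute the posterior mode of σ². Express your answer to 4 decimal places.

Sum of squared deviations about the known mean: SS = (7.7−7)² + (1.5−7)² + (2.3−7)² + (7.9−7)² + (5.7−7)² = 55.33.
The Normal likelihood contributes (σ²)^(−n/2) exp(−SS/(2σ²)), so the posterior is Inverse-Gamma(α + n/2, β + SS/2) = Inverse-Gamma(9.5, 38.665).
The mode of Inverse-Gamma(a, b) is b/(a+1) = 38.665/10.5 ≈ 3.6824.

σ̂²_MAP = 3.6824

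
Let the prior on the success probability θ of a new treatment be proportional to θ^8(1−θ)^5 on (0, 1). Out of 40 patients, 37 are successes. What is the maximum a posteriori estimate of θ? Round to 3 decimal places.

θ̂_MAP = 0.849

The prior density ∝ θ^8(1−θ)^5 is the kernel of Beta(9, 6).
Data: 37 successes in 40 trials. The binomial likelihood contributes θ^37(1−θ)^3, so the posterior is Beta(9+37, 6+3) = Beta(46, 9).
For Beta(a, b) with a, b > 1 the mode is (a−1)/(a+b−2) = 45/53 ≈ 0.849.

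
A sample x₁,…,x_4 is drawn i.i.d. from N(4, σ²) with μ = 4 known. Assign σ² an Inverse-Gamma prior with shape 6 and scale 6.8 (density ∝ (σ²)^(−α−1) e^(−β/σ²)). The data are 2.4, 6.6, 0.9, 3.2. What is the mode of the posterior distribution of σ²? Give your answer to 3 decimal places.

σ̂²_MAP = 1.843

Sum of squared deviations about the known mean: SS = (2.4−4)² + (6.6−4)² + (0.9−4)² + (3.2−4)² = 19.57.
The Normal likelihood contributes (σ²)^(−n/2) exp(−SS/(2σ²)), so the posterior is Inverse-Gamma(α + n/2, β + SS/2) = Inverse-Gamma(8, 16.585).
The mode of Inverse-Gamma(a, b) is b/(a+1) = 16.585/9 ≈ 1.843.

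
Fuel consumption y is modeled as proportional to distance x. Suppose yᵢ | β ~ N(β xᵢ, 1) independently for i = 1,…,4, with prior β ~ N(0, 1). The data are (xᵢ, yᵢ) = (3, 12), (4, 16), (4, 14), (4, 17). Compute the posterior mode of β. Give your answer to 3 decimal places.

log p(β | y) = −Σ(yᵢ − βxᵢ)²/(2·1) − β²/(2·1) + const.
Setting the derivative to zero: Σxᵢ(yᵢ − βxᵢ)/1 − β/1 = 0, so β = Σxᵢyᵢ / (Σxᵢ² + σ²/τ²).
Σxᵢyᵢ = 3·12 + 4·16 + 4·14 + 4·17 = 224; Σxᵢ² = 57; σ²/τ² = 1.
β̂_MAP = 224 / (57 + 1) = 224/58 ≈ 3.862.

β̂_MAP = 3.862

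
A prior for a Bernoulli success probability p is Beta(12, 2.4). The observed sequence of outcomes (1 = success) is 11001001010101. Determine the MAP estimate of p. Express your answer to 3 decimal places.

Prior: Beta(12, 2.4).
Data: 7 successes in 14 trials (from the sequence). The binomial likelihood contributes p^7(1−p)^7, so the posterior is Beta(12+7, 2.4+7) = Beta(19, 9.4).
For Beta(a, b) with a, b > 1 the mode is (a−1)/(a+b−2) = 18/26.4 ≈ 0.682.

p̂_MAP = 0.682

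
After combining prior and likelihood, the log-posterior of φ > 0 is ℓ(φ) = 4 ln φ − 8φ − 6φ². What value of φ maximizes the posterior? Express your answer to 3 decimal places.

φ̂_MAP = 0.333

ℓ'(φ) = 4/φ − 8 − 12φ. Setting this to zero and multiplying by φ: 12φ² + 8φ − 4 = 0.
φ = (−8 + √(8² + 4·12·4)) / (2·12) = (−8 + √256) / 24 = (−8 + 16)/24 = 1/3.
ℓ''(φ) = −4/φ² − 12 < 0, confirming a maximum.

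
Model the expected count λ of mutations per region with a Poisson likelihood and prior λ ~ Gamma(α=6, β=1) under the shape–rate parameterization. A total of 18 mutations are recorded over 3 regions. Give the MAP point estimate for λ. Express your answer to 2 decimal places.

λ̂_MAP = 5.75

Σxᵢ = 18, n = 3.
Posterior ∝ λ^5e^(−1λ) · λ^18e^(−3λ) = λ^23e^(−4λ), i.e. Gamma(shape=24, rate=4).
The mode of a Gamma(a, b) with a ≥ 1 (shape–rate) is (a−1)/b = 23/4 ≈ 5.75.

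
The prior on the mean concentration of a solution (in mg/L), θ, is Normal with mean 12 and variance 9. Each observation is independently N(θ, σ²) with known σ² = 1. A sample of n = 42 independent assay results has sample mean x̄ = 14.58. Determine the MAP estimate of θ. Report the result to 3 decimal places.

n = 42, x̄ = 14.58.
For a Normal prior and Normal likelihood with known variance, the posterior is Normal; its mode equals its mean, the precision-weighted average.
Prior precision 1/σ₀² = 1/9; data precision n/σ² = 42/1 = 42.
θ̂ = ((1/9)·12 + 42·14.58) / (1/9 + 42) = (46027/75)/(379/9) = 138081/9475 ≈ 14.573.

θ̂_MAP = 14.573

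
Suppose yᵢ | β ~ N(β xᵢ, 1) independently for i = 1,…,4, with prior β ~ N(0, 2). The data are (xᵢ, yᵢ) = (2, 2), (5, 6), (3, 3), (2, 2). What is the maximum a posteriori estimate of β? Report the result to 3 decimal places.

β̂_MAP = 1.106

log p(β | y) = −Σ(yᵢ − βxᵢ)²/(2·1) − β²/(2·2) + const.
Setting the derivative to zero: Σxᵢ(yᵢ − βxᵢ)/1 − β/2 = 0, so β = Σxᵢyᵢ / (Σxᵢ² + σ²/τ²).
Σxᵢyᵢ = 2·2 + 5·6 + 3·3 + 2·2 = 47; Σxᵢ² = 42; σ²/τ² = 0.5.
β̂_MAP = 47 / (42 + 0.5) = 47/42.5 ≈ 1.106.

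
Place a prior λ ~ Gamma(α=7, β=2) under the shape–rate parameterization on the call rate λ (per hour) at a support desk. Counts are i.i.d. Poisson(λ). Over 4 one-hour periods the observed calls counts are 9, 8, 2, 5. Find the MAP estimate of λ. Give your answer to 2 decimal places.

λ̂_MAP = 5.00

Σxᵢ = 9+8+2+5 = 24, with n = 4.
Posterior ∝ λ^6e^(−2λ) · λ^24e^(−4λ) = λ^30e^(−6λ), i.e. Gamma(shape=31, rate=6).
The mode of a Gamma(a, b) with a ≥ 1 (shape–rate) is (a−1)/b = 30/6 ≈ 5.00.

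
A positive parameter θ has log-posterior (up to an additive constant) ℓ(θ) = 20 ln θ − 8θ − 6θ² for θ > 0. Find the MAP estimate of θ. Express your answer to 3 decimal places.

ℓ'(θ) = 20/θ − 8 − 12θ. Setting this to zero and multiplying by θ: 12θ² + 8θ − 20 = 0.
θ = (−8 + √(8² + 4·12·20)) / (2·12) = (−8 + √1024) / 24 = (−8 + 32)/24 = 1.
ℓ''(θ) = −20/θ² − 12 < 0, confirming a maximum.

θ̂_MAP = 1.000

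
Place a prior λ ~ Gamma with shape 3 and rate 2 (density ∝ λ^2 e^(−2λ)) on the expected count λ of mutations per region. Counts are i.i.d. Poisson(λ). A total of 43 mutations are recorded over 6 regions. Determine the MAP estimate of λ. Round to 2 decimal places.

λ̂_MAP = 5.63

Σxᵢ = 43, n = 6.
Posterior ∝ λ^2e^(−2λ) · λ^43e^(−6λ) = λ^45e^(−8λ), i.e. Gamma(shape=46, rate=8).
The mode of a Gamma(a, b) with a ≥ 1 (shape–rate) is (a−1)/b = 45/8 ≈ 5.63.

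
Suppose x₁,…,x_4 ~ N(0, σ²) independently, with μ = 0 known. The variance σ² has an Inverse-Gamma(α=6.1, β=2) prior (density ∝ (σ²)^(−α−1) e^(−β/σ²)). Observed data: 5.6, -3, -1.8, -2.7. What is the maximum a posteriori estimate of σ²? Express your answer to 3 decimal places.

σ̂²_MAP = 3.016

Sum of squared deviations about the known mean: SS = (5.6−0)² + (-3−0)² + (-1.8−0)² + (-2.7−0)² = 50.89.
The Normal likelihood contributes (σ²)^(−n/2) exp(−SS/(2σ²)), so the posterior is Inverse-Gamma(α + n/2, β + SS/2) = Inverse-Gamma(8.1, 27.445).
The mode of Inverse-Gamma(a, b) is b/(a+1) = 27.445/9.1 ≈ 3.016.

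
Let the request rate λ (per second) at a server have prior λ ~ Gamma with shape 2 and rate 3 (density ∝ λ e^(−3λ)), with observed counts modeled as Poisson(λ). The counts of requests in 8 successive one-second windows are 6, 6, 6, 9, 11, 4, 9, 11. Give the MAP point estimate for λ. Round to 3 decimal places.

Σxᵢ = 6+6+6+9+11+4+9+11 = 62, with n = 8.
Posterior ∝ λe^(−3λ) · λ^62e^(−8λ) = λ^63e^(−11λ), i.e. Gamma(shape=64, rate=11).
The mode of a Gamma(a, b) with a ≥ 1 (shape–rate) is (a−1)/b = 63/11 ≈ 5.727.

λ̂_MAP = 5.727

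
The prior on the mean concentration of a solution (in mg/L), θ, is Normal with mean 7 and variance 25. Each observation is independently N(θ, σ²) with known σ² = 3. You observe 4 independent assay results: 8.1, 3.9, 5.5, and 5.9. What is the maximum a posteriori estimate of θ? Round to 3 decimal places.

n = 4; x̄ = (8.1 + 3.9 + 5.5 + 5.9)/4 = 23.4/4 = 5.85.
For a Normal prior and Normal likelihood with known variance, the posterior is Normal; its mode equals its mean, the precision-weighted average.
Prior precision 1/σ₀² = 1/25 = 0.04; data precision n/σ² = 4/3.
θ̂ = (0.04·7 + (4/3)·5.85) / (0.04 + 4/3) = 8.08/(103/75) = 606/103 ≈ 5.883.

θ̂_MAP = 5.883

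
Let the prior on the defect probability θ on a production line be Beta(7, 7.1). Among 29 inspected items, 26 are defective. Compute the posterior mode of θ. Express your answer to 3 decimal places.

Prior: Beta(7, 7.1).
Data: 26 successes in 29 trials. The binomial likelihood contributes θ^26(1−θ)^3, so the posterior is Beta(7+26, 7.1+3) = Beta(33, 10.1).
For Beta(a, b) with a, b > 1 the mode is (a−1)/(a+b−2) = 32/41.1 ≈ 0.779.

θ̂_MAP = 0.779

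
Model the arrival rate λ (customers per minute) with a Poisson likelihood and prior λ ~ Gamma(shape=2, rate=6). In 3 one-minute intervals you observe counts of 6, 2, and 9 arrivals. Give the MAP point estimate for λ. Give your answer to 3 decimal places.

Σxᵢ = 6+2+9 = 17, with n = 3.
Posterior ∝ λe^(−6λ) · λ^17e^(−3λ) = λ^18e^(−9λ), i.e. Gamma(shape=19, rate=9).
The mode of a Gamma(a, b) with a ≥ 1 (shape–rate) is (a−1)/b = 18/9 ≈ 2.000.

λ̂_MAP = 2.000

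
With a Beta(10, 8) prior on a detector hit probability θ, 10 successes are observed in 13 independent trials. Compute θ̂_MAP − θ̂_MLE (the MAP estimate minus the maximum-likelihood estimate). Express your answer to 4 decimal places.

MAP − MLE = -0.1141

Posterior is Beta(20, 11); MAP = (20−1)/(31−2) = 19/29 ≈ 0.65517.
MLE ignores the prior: θ̂_MLE = k/n = 10/13 ≈ 0.76923.
Difference = 19/29 − 10/13 = -43/377 ≈ -0.1141.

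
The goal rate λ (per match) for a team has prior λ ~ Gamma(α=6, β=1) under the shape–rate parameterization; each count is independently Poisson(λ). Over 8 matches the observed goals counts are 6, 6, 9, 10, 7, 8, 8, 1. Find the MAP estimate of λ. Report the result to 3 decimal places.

Σxᵢ = 6+6+9+10+7+8+8+1 = 55, with n = 8.
Posterior ∝ λ^5e^(−1λ) · λ^55e^(−8λ) = λ^60e^(−9λ), i.e. Gamma(shape=61, rate=9).
The mode of a Gamma(a, b) with a ≥ 1 (shape–rate) is (a−1)/b = 60/9 ≈ 6.667.

λ̂_MAP = 6.667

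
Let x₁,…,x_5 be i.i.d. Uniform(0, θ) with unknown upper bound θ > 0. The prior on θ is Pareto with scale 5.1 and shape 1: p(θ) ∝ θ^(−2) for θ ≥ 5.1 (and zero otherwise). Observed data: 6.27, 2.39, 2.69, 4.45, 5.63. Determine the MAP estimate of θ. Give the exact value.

θ̂_MAP = 6.27

The Uniform(0, θ) likelihood is θ^(−n) for θ ≥ max(xᵢ), zero otherwise. Here max(xᵢ) = 6.27.
Posterior ∝ θ^(−2) · θ^(−5) = θ^(−7) on θ ≥ max(5.1, 6.27) = 6.27.
This density is strictly decreasing in θ, so the posterior mode lies at the lower boundary of the support.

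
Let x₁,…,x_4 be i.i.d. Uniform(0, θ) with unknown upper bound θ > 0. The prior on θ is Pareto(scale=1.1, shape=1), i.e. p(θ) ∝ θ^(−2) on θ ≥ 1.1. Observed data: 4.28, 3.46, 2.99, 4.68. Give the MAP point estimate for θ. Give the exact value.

The Uniform(0, θ) likelihood is θ^(−n) for θ ≥ max(xᵢ), zero otherwise. Here max(xᵢ) = 4.68.
Posterior ∝ θ^(−2) · θ^(−4) = θ^(−6) on θ ≥ max(1.1, 4.68) = 4.68.
This density is strictly decreasing in θ, so the posterior mode lies at the lower boundary of the support.

θ̂_MAP = 4.68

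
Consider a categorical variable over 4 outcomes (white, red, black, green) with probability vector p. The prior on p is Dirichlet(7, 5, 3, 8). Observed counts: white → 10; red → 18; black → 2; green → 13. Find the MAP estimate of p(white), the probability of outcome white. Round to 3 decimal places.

The posterior is Dirichlet(αᵢ + nᵢ) = Dirichlet(17, 23, 5, 21).
For a Dirichlet(a₁,…,a_K) with all aᵢ > 1, the mode has j-th component (aⱼ − 1)/(Σaᵢ − K).
Here Σaᵢ = 66 and K = 4, so p(white) = (17 − 1)/(66 − 4) = 16/62 ≈ 0.258.

MAP estimate of p(white) = 0.258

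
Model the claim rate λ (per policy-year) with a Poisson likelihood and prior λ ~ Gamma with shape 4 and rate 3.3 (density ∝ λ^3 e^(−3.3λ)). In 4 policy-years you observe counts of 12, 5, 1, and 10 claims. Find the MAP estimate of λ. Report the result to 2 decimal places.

λ̂_MAP = 4.25

Σxᵢ = 12+5+1+10 = 28, with n = 4.
Posterior ∝ λ^3e^(−3.3λ) · λ^28e^(−4λ) = λ^31e^(−7.3λ), i.e. Gamma(shape=32, rate=7.3).
The mode of a Gamma(a, b) with a ≥ 1 (shape–rate) is (a−1)/b = 31/7.3 ≈ 4.25.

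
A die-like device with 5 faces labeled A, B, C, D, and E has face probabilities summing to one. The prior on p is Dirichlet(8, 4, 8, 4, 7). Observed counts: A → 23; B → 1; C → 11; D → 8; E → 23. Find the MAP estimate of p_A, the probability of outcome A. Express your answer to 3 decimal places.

MAP estimate of p_A = 0.326

The posterior is Dirichlet(αᵢ + nᵢ) = Dirichlet(31, 5, 19, 12, 30).
For a Dirichlet(a₁,…,a_K) with all aᵢ > 1, the mode has j-th component (aⱼ − 1)/(Σaᵢ − K).
Here Σaᵢ = 97 and K = 5, so p_A = (31 − 1)/(97 − 5) = 30/92 ≈ 0.326.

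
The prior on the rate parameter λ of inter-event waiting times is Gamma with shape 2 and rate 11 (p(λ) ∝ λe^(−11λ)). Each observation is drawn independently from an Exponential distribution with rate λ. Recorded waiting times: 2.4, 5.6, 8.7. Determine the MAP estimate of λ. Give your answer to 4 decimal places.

λ̂_MAP = 0.1444

The Exponential(rate=λ) likelihood is ∝ λ^n e^(−λΣtᵢ). Here n = 3 and Σtᵢ = 2.4 + 5.6 + 8.7 = 16.7.
Posterior ∝ λe^(−11λ) · λ^3e^(−16.7λ) = λ^4e^(−27.7λ), i.e. Gamma(5, 27.7).
Mode = (a−1)/b = 4/27.7 ≈ 0.1444.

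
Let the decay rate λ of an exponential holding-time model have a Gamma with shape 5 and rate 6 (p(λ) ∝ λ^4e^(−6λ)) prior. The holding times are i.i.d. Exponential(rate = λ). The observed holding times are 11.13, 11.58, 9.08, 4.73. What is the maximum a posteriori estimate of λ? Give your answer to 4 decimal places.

The Exponential(rate=λ) likelihood is ∝ λ^n e^(−λΣtᵢ). Here n = 4 and Σtᵢ = 11.13 + 11.58 + 9.08 + 4.73 = 36.52.
Posterior ∝ λ^4e^(−6λ) · λ^4e^(−36.52λ) = λ^8e^(−42.52λ), i.e. Gamma(9, 42.52).
Mode = (a−1)/b = 8/42.52 ≈ 0.1881.

λ̂_MAP = 0.1881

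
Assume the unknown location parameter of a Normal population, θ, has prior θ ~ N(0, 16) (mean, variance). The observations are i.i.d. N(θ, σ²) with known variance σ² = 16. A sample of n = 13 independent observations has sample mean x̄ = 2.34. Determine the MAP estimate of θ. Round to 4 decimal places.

θ̂_MAP = 2.1729

n = 13, x̄ = 2.34.
For a Normal prior and Normal likelihood with known variance, the posterior is Normal; its mode equals its mean, the precision-weighted average.
Prior precision 1/σ₀² = 1/16 = 0.0625; data precision n/σ² = 13/16 = 0.8125.
θ̂ = (0.0625·0 + 0.8125·2.34) / (0.0625 + 0.8125) = 1.90125/0.875 = 1521/700 ≈ 2.1729.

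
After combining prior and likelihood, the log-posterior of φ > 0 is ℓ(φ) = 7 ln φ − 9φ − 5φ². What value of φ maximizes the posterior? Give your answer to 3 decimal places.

ℓ'(φ) = 7/φ − 9 − 10φ. Setting this to zero and multiplying by φ: 10φ² + 9φ − 7 = 0.
φ = (−9 + √(9² + 4·10·7)) / (2·10) = (−9 + √361) / 20 = (−9 + 19)/20 = 1/2.
ℓ''(φ) = −7/φ² − 10 < 0, confirming a maximum.

φ̂_MAP = 0.500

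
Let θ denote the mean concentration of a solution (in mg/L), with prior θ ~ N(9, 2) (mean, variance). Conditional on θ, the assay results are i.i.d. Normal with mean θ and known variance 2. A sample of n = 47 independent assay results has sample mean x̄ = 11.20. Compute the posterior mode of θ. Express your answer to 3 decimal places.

θ̂_MAP = 11.154

n = 47, x̄ = 11.20.
For a Normal prior and Normal likelihood with known variance, the posterior is Normal; its mode equals its mean, the precision-weighted average.
Prior precision 1/σ₀² = 1/2 = 0.5; data precision n/σ² = 47/2 = 23.5.
θ̂ = (0.5·9 + 23.5·11.2) / (0.5 + 23.5) = 267.7/24 = 2677/240 ≈ 11.154.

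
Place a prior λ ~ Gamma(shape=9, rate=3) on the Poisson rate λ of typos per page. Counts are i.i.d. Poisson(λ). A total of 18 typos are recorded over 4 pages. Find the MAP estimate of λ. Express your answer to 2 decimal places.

Σxᵢ = 18, n = 4.
Posterior ∝ λ^8e^(−3λ) · λ^18e^(−4λ) = λ^26e^(−7λ), i.e. Gamma(shape=27, rate=7).
The mode of a Gamma(a, b) with a ≥ 1 (shape–rate) is (a−1)/b = 26/7 ≈ 3.71.

λ̂_MAP = 3.71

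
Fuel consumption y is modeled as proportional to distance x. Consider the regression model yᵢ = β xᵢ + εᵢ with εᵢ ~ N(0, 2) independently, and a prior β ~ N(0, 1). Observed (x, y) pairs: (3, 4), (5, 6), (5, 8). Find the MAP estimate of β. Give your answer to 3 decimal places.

log p(β | y) = −Σ(yᵢ − βxᵢ)²/(2·2) − β²/(2·1) + const.
Setting the derivative to zero: Σxᵢ(yᵢ − βxᵢ)/2 − β/1 = 0, so β = Σxᵢyᵢ / (Σxᵢ² + σ²/τ²).
Σxᵢyᵢ = 3·4 + 5·6 + 5·8 = 82; Σxᵢ² = 59; σ²/τ² = 2.
β̂_MAP = 82 / (59 + 2) = 82/61 ≈ 1.344.

β̂_MAP = 1.344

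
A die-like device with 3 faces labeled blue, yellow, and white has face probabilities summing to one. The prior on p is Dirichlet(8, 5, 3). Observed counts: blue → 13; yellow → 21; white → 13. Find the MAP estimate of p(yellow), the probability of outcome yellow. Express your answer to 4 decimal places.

MAP estimate of p(yellow) = 0.4167

The posterior is Dirichlet(αᵢ + nᵢ) = Dirichlet(21, 26, 16).
For a Dirichlet(a₁,…,a_K) with all aᵢ > 1, the mode has j-th component (aⱼ − 1)/(Σaᵢ − K).
Here Σaᵢ = 63 and K = 3, so p(yellow) = (26 − 1)/(63 − 3) = 25/60 ≈ 0.4167.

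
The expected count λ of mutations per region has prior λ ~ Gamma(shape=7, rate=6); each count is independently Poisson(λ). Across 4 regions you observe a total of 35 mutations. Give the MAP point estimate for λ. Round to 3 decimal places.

λ̂_MAP = 4.100

Σxᵢ = 35, n = 4.
Posterior ∝ λ^6e^(−6λ) · λ^35e^(−4λ) = λ^41e^(−10λ), i.e. Gamma(shape=42, rate=10).
The mode of a Gamma(a, b) with a ≥ 1 (shape–rate) is (a−1)/b = 41/10 ≈ 4.100.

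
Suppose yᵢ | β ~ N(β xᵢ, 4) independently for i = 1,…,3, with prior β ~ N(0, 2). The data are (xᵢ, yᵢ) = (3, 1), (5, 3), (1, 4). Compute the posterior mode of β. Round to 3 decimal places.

log p(β | y) = −Σ(yᵢ − βxᵢ)²/(2·4) − β²/(2·2) + const.
Setting the derivative to zero: Σxᵢ(yᵢ − βxᵢ)/4 − β/2 = 0, so β = Σxᵢyᵢ / (Σxᵢ² + σ²/τ²).
Σxᵢyᵢ = 3·1 + 5·3 + 1·4 = 22; Σxᵢ² = 35; σ²/τ² = 2.
β̂_MAP = 22 / (35 + 2) = 22/37 ≈ 0.595.

β̂_MAP = 0.595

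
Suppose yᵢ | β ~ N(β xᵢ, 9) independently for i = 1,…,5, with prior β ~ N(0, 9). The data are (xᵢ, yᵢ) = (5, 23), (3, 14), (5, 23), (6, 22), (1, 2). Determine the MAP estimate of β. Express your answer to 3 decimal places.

log p(β | y) = −Σ(yᵢ − βxᵢ)²/(2·9) − β²/(2·9) + const.
Setting the derivative to zero: Σxᵢ(yᵢ − βxᵢ)/9 − β/9 = 0, so β = Σxᵢyᵢ / (Σxᵢ² + σ²/τ²).
Σxᵢyᵢ = 5·23 + 3·14 + 5·23 + 6·22 + 1·2 = 406; Σxᵢ² = 96; σ²/τ² = 1.
β̂_MAP = 406 / (96 + 1) = 406/97 ≈ 4.186.

β̂_MAP = 4.186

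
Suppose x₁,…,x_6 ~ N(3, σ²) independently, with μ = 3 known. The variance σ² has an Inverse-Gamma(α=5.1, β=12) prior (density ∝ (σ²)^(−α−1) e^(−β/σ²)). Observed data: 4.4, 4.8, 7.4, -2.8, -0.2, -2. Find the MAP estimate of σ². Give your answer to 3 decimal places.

σ̂²_MAP = 6.453

Sum of squared deviations about the known mean: SS = (4.4−3)² + (4.8−3)² + (7.4−3)² + (-2.8−3)² + (-0.2−3)² + (-2−3)² = 93.44.
The Normal likelihood contributes (σ²)^(−n/2) exp(−SS/(2σ²)), so the posterior is Inverse-Gamma(α + n/2, β + SS/2) = Inverse-Gamma(8.1, 58.72).
The mode of Inverse-Gamma(a, b) is b/(a+1) = 58.72/9.1 ≈ 6.453.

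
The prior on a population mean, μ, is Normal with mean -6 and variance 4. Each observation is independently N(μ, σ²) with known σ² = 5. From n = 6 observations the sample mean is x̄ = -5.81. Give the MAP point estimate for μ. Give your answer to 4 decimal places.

μ̂_MAP = -5.8428

n = 6, x̄ = -5.81.
For a Normal prior and Normal likelihood with known variance, the posterior is Normal; its mode equals its mean, the precision-weighted average.
Prior precision 1/σ₀² = 1/4 = 0.25; data precision n/σ² = 6/5 = 1.2.
μ̂ = (0.25·(-6) + 1.2·(-5.81)) / (0.25 + 1.2) = (-8.472)/1.45 = -4236/725 ≈ -5.8428.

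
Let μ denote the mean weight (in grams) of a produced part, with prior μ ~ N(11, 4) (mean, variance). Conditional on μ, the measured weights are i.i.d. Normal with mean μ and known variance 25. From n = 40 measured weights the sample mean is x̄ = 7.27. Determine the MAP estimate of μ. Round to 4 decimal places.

μ̂_MAP = 7.7741

n = 40, x̄ = 7.27.
For a Normal prior and Normal likelihood with known variance, the posterior is Normal; its mode equals its mean, the precision-weighted average.
Prior precision 1/σ₀² = 1/4 = 0.25; data precision n/σ² = 40/25 = 1.6.
μ̂ = (0.25·11 + 1.6·7.27) / (0.25 + 1.6) = 14.382/1.85 = 7191/925 ≈ 7.7741.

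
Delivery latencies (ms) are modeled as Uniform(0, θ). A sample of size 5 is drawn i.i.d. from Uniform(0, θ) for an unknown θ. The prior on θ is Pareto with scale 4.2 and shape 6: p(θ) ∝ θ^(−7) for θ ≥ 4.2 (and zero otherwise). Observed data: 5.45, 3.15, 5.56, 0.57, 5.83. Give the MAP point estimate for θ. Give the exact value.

θ̂_MAP = 5.83

The Uniform(0, θ) likelihood is θ^(−n) for θ ≥ max(xᵢ), zero otherwise. Here max(xᵢ) = 5.83.
Posterior ∝ θ^(−7) · θ^(−5) = θ^(−12) on θ ≥ max(4.2, 5.83) = 5.83.
This density is strictly decreasing in θ, so the posterior mode lies at the lower boundary of the support.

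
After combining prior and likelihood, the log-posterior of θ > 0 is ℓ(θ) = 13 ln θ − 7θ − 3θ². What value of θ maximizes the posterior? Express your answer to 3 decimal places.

θ̂_MAP = 1.000

ℓ'(θ) = 13/θ − 7 − 6θ. Setting this to zero and multiplying by θ: 6θ² + 7θ − 13 = 0.
θ = (−7 + √(7² + 4·6·13)) / (2·6) = (−7 + √361) / 12 = (−7 + 19)/12 = 1.
ℓ''(θ) = −13/θ² − 6 < 0, confirming a maximum.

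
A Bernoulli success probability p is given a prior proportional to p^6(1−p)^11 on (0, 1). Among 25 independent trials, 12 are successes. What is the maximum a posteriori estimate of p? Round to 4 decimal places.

p̂_MAP = 0.4286

The prior density ∝ p^6(1−p)^11 is the kernel of Beta(7, 12).
Data: 12 successes in 25 trials. The binomial likelihood contributes p^12(1−p)^13, so the posterior is Beta(7+12, 12+13) = Beta(19, 25).
For Beta(a, b) with a, b > 1 the mode is (a−1)/(a+b−2) = 18/42 ≈ 0.4286.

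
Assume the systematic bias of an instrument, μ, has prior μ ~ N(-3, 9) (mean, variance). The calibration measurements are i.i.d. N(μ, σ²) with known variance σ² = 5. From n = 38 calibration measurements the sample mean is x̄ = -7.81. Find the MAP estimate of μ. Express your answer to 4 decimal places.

n = 38, x̄ = -7.81.
For a Normal prior and Normal likelihood with known variance, the posterior is Normal; its mode equals its mean, the precision-weighted average.
Prior precision 1/σ₀² = 1/9; data precision n/σ² = 38/5 = 7.6.
μ̂ = ((1/9)·(-3) + 7.6·(-7.81)) / (1/9 + 7.6) = (-44767/750)/(347/45) = -134301/17350 ≈ -7.7407.

μ̂_MAP = -7.7407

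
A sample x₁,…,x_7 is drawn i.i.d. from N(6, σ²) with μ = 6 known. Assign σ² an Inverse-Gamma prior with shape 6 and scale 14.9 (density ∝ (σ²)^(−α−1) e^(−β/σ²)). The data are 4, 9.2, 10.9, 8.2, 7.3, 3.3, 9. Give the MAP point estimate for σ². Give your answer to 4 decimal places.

Sum of squared deviations about the known mean: SS = (4−6)² + (9.2−6)² + (10.9−6)² + (8.2−6)² + (7.3−6)² + (3.3−6)² + (9−6)² = 61.07.
The Normal likelihood contributes (σ²)^(−n/2) exp(−SS/(2σ²)), so the posterior is Inverse-Gamma(α + n/2, β + SS/2) = Inverse-Gamma(9.5, 45.435).
The mode of Inverse-Gamma(a, b) is b/(a+1) = 45.435/10.5 ≈ 4.3271.

σ̂²_MAP = 4.3271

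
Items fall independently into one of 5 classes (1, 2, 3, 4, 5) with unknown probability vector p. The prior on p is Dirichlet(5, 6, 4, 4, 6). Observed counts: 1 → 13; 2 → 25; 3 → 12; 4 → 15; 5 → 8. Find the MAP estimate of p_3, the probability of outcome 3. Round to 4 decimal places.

The posterior is Dirichlet(αᵢ + nᵢ) = Dirichlet(18, 31, 16, 19, 14).
For a Dirichlet(a₁,…,a_K) with all aᵢ > 1, the mode has j-th component (aⱼ − 1)/(Σaᵢ − K).
Here Σaᵢ = 98 and K = 5, so p_3 = (16 − 1)/(98 − 5) = 15/93 ≈ 0.1613.

MAP estimate: 0.1613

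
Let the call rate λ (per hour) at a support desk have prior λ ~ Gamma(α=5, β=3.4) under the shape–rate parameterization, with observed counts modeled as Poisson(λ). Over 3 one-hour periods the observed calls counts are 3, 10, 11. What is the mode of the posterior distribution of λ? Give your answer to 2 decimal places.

λ̂_MAP = 4.38

Σxᵢ = 3+10+11 = 24, with n = 3.
Posterior ∝ λ^4e^(−3.4λ) · λ^24e^(−3λ) = λ^28e^(−6.4λ), i.e. Gamma(shape=29, rate=6.4).
The mode of a Gamma(a, b) with a ≥ 1 (shape–rate) is (a−1)/b = 28/6.4 ≈ 4.38.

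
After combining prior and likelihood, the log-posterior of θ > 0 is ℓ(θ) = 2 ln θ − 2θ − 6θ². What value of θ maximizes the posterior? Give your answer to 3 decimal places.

ℓ'(θ) = 2/θ − 2 − 12θ. Setting this to zero and multiplying by θ: 12θ² + 2θ − 2 = 0.
θ = (−2 + √(2² + 4·12·2)) / (2·12) = (−2 + √100) / 24 = (−2 + 10)/24 = 1/3.
ℓ''(θ) = −2/θ² − 12 < 0, confirming a maximum.

θ̂_MAP = 0.333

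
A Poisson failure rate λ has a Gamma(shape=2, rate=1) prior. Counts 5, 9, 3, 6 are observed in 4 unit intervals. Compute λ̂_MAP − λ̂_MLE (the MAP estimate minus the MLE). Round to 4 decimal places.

Σxᵢ = 23. Posterior is Gamma(25, 5); MAP = (25−1)/5 = 24/5 ≈ 4.80000.
MLE = x̄ = 23/4 ≈ 5.75000.
Difference = 24/5 − 23/4 = -19/20 ≈ -0.9500.

MAP − MLE = -0.9500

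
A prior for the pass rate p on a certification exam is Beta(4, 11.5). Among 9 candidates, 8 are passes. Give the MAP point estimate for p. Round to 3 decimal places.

Prior: Beta(4, 11.5).
Data: 8 successes in 9 trials. The binomial likelihood contributes p^8(1−p)^1, so the posterior is Beta(4+8, 11.5+1) = Beta(12, 12.5).
For Beta(a, b) with a, b > 1 the mode is (a−1)/(a+b−2) = 11/22.5 ≈ 0.489.

p̂_MAP = 0.489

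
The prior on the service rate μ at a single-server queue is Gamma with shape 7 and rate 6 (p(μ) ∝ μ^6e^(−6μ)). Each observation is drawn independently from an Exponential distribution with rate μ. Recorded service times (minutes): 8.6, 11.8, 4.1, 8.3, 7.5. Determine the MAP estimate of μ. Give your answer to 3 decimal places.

The Exponential(rate=μ) likelihood is ∝ μ^n e^(−μΣtᵢ). Here n = 5 and Σtᵢ = 8.6 + 11.8 + 4.1 + 8.3 + 7.5 = 40.3.
Posterior ∝ μ^6e^(−6μ) · μ^5e^(−40.3μ) = μ^11e^(−46.3μ), i.e. Gamma(12, 46.3).
Mode = (a−1)/b = 11/46.3 ≈ 0.238.

μ̂_MAP = 0.238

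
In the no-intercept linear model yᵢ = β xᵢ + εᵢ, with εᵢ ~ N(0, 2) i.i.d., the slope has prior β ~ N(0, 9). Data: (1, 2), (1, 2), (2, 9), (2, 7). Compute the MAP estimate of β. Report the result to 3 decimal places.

β̂_MAP = 3.522

log p(β | y) = −Σ(yᵢ − βxᵢ)²/(2·2) − β²/(2·9) + const.
Setting the derivative to zero: Σxᵢ(yᵢ − βxᵢ)/2 − β/9 = 0, so β = Σxᵢyᵢ / (Σxᵢ² + σ²/τ²).
Σxᵢyᵢ = 1·2 + 1·2 + 2·9 + 2·7 = 36; Σxᵢ² = 10; σ²/τ² = 2/9.
β̂_MAP = 36 / (10 + 2/9) = 36/(92/9) = 81/23 ≈ 3.522.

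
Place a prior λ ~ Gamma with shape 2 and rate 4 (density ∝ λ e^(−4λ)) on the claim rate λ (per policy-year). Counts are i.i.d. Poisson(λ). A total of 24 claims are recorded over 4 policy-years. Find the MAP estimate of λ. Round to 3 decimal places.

Σxᵢ = 24, n = 4.
Posterior ∝ λe^(−4λ) · λ^24e^(−4λ) = λ^25e^(−8λ), i.e. Gamma(shape=26, rate=8).
The mode of a Gamma(a, b) with a ≥ 1 (shape–rate) is (a−1)/b = 25/8 ≈ 3.125.

λ̂_MAP = 3.125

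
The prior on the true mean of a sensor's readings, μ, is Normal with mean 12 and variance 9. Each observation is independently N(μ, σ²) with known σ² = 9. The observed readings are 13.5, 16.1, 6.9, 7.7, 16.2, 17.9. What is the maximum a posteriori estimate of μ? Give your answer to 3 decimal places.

n = 6; x̄ = (13.5 + 16.1 + 6.9 + 7.7 + 16.2 + 17.9)/6 = 78.3/6 = 13.05.
For a Normal prior and Normal likelihood with known variance, the posterior is Normal; its mode equals its mean, the precision-weighted average.
Prior precision 1/σ₀² = 1/9; data precision n/σ² = 6/9 = 2/3.
μ̂ = ((1/9)·12 + (2/3)·13.05) / (1/9 + 2/3) = (301/30)/(7/9) = 12.900.

μ̂_MAP = 12.900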